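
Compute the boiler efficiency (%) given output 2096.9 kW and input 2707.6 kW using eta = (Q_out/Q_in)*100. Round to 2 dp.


eta = (2096.9/2707.6)*100 = 77.44 %

77.44 %


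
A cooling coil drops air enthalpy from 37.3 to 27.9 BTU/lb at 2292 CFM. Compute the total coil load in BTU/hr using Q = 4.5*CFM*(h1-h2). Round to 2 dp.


Q = 4.5 * 2292 * (37.3 - 27.9) = 96951.60 BTU/hr

96951.60 BTU/hr


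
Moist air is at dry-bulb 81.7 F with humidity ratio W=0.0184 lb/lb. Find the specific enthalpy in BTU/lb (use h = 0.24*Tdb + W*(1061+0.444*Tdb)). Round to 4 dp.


h = 0.24*81.7 + 0.0184*(1061+0.444*81.7) = 39.7979 BTU/lb

39.7979 BTU/lb


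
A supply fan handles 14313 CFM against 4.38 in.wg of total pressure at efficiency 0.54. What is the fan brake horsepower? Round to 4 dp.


BHP = 14313 * 4.38 / (6356 * 0.54) = 18.2653 hp

18.2653 hp


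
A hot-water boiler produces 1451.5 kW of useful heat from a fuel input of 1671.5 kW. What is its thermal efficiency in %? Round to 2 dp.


eta = (1451.5/1671.5)*100 = 86.84 %

86.84 %


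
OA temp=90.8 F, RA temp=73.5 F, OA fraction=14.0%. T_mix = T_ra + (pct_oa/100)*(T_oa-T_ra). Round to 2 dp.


T_mix = 73.5 + (14.0/100)*(90.8-73.5) = 75.92 F

75.92 F


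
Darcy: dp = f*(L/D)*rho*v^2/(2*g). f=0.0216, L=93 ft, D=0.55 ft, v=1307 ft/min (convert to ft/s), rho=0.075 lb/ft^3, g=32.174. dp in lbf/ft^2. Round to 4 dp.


v_fps = 1307/60 = 21.7833 ft/s
dp = 0.0216*(93/0.55)*0.075*21.7833^2/(2*32.174) = 2.0200 lbf/ft^2

2.0200 lbf/ft^2


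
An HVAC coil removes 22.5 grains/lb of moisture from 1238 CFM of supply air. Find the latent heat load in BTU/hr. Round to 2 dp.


Q = 0.68 * 1238 * 22.5 = 18941.40 BTU/hr

18941.40 BTU/hr


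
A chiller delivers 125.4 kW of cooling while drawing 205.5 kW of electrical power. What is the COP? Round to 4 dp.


COP = 125.4 / 205.5 = 0.6102

0.6102


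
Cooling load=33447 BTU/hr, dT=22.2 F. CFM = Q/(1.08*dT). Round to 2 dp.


CFM = 33447 / (1.08 * 22.2) = 1395.02

1395.02 CFM


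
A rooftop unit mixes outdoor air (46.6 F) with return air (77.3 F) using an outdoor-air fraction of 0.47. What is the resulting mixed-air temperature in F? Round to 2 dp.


T_mix = 0.47*46.6 + 0.53*77.3 = 62.87 F

62.87 F


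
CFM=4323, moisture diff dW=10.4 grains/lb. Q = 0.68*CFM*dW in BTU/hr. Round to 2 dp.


Q = 0.68 * 4323 * 10.4 = 30572.26 BTU/hr

30572.26 BTU/hr


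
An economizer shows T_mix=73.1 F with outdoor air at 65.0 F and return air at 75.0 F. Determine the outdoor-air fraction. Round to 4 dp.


frac = (73.1 - 75.0) / (65.0 - 75.0) = 0.1900

0.1900


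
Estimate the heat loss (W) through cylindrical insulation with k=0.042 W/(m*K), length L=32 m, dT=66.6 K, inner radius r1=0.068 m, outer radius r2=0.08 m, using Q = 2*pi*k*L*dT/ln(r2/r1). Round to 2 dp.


Q = 2*pi*0.042*32*66.6/ln(0.08/0.068) = 3460.58 W

3460.58 W


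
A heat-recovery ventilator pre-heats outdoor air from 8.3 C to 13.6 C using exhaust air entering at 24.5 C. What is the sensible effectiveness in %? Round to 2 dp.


eff = (13.6-8.3)/(24.5-8.3)*100 = 32.72 %

32.72 %


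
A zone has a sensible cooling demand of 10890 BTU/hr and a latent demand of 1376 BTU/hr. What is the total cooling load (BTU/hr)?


Qt = 10890 + 1376 = 12266 BTU/hr

12266 BTU/hr


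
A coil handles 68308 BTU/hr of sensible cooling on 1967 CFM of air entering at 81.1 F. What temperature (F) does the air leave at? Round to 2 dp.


dT = 68308/(1.08*1967) = 32.1546
T_leave = 81.1 - 32.1546 = 48.95 F

48.95 F


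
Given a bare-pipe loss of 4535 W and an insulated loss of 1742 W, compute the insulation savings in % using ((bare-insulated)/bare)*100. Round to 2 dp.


Savings = ((4535-1742)/4535)*100 = 61.59 %

61.59 %


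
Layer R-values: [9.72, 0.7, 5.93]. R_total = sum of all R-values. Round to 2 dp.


R_total = 9.72 + 0.7 + 5.93 = 16.35

16.35


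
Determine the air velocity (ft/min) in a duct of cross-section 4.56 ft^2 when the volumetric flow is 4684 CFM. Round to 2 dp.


V = 4684 / 4.56 = 1027.19 ft/min

1027.19 ft/min


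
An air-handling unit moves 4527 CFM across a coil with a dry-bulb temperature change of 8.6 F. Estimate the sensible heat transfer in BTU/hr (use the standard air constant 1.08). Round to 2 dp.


Q = 1.08 * 4527 * 8.6 = 42046.78 BTU/hr

42046.78 BTU/hr


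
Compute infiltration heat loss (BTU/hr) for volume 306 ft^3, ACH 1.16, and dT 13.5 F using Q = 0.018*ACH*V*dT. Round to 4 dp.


Q = 0.018 * 1.16 * 306 * 13.5 = 86.2553 BTU/hr

86.2553 BTU/hr


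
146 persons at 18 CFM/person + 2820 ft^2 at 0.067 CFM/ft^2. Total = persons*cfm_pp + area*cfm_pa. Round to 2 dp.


Total = 146*18 + 2820*0.067 = 2816.94 CFM

2816.94 CFM


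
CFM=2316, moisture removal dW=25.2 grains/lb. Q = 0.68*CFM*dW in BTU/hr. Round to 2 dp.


Q = 0.68 * 2316 * 25.2 = 39686.98 BTU/hr

39686.98 BTU/hr


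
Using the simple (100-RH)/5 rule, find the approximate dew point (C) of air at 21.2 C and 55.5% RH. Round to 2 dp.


Td = 21.2 - (100-55.5)/5 = 12.30 C

12.30 C


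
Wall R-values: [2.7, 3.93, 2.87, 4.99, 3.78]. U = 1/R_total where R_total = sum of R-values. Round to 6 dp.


R_total = 2.7 + 3.93 + 2.87 + 4.99 + 3.78 = 18.27
U = 1/18.27 = 0.054735

0.054735


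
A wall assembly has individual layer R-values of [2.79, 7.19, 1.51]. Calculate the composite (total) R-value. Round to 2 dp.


R_total = 2.79 + 7.19 + 1.51 = 11.49

11.49


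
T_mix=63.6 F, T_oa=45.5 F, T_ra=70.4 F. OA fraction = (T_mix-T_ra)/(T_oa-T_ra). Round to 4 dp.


frac = (63.6 - 70.4) / (45.5 - 70.4) = 0.2731

0.2731


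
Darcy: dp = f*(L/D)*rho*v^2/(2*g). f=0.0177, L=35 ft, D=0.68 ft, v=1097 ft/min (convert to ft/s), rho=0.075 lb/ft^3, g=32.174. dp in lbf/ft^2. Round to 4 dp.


v_fps = 1097/60 = 18.2833 ft/s
dp = 0.0177*(35/0.68)*0.075*18.2833^2/(2*32.174) = 0.3550 lbf/ft^2

0.3550 lbf/ft^2


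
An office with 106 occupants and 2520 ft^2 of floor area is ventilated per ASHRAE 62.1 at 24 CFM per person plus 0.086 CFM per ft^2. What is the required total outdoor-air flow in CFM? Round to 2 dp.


Total = 106*24 + 2520*0.086 = 2760.72 CFM

2760.72 CFM


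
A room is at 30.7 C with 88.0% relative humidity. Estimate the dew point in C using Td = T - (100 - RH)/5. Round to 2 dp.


Td = 30.7 - (100-88.0)/5 = 28.30 C

28.30 C


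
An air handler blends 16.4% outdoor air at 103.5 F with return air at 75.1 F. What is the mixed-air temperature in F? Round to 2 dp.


T_mix = 75.1 + (16.4/100)*(103.5-75.1) = 79.76 F

79.76 F


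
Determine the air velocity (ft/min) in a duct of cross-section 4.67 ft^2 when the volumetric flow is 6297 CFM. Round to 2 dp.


V = 6297 / 4.67 = 1348.39 ft/min

1348.39 ft/min


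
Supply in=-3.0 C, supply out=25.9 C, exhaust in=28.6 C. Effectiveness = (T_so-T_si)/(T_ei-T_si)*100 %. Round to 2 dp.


eff = (25.9-(-3.0))/(28.6-(-3.0))*100 = 91.46 %

91.46 %


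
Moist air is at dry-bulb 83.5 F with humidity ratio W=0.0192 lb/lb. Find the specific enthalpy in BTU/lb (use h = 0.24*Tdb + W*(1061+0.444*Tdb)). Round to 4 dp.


h = 0.24*83.5 + 0.0192*(1061+0.444*83.5) = 41.1230 BTU/lb

41.1230 BTU/lb


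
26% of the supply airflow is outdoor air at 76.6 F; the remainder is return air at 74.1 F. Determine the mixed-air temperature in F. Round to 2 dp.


T_mix = 0.26*76.6 + 0.74*74.1 = 74.75 F

74.75 F


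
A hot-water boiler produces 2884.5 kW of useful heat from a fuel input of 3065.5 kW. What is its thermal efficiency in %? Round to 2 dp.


eta = (2884.5/3065.5)*100 = 94.10 %

94.10 %


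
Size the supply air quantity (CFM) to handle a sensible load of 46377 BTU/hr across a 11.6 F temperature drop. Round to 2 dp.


CFM = 46377 / (1.08 * 11.6) = 3701.87

3701.87 CFM


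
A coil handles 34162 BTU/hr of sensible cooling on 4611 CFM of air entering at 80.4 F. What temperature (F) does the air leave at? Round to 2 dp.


dT = 34162/(1.08*4611) = 6.8600
T_leave = 80.4 - 6.8600 = 73.54 F

73.54 F


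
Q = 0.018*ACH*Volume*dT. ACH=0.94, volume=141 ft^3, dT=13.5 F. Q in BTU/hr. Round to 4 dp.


Q = 0.018 * 0.94 * 141 * 13.5 = 32.2072 BTU/hr

32.2072 BTU/hr


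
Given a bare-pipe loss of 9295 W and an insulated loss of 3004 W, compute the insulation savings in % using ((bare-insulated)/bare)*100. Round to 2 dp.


Savings = ((9295-3004)/9295)*100 = 67.68 %

67.68 %


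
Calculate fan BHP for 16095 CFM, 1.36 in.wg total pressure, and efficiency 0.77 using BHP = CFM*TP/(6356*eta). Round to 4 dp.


BHP = 16095 * 1.36 / (6356 * 0.77) = 4.4726 hp

4.4726 hp


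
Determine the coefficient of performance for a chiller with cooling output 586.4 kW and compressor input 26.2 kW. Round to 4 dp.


COP = 586.4 / 26.2 = 22.3817

22.3817


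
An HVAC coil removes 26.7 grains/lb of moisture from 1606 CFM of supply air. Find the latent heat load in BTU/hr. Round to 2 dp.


Q = 0.68 * 1606 * 26.7 = 29158.54 BTU/hr

29158.54 BTU/hr


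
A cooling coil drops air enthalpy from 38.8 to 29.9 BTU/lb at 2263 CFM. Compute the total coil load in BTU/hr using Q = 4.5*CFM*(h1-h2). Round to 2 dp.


Q = 4.5 * 2263 * (38.8 - 29.9) = 90633.15 BTU/hr

90633.15 BTU/hr


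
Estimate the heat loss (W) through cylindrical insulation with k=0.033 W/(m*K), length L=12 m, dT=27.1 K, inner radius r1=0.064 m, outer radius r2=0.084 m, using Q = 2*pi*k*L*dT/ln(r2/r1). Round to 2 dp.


Q = 2*pi*0.033*12*27.1/ln(0.084/0.064) = 247.96 W

247.96 W


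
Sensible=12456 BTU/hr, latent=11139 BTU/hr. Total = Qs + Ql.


Qt = 12456 + 11139 = 23595 BTU/hr

23595 BTU/hr


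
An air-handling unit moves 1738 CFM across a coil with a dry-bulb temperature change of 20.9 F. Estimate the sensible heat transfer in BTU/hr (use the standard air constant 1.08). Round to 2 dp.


Q = 1.08 * 1738 * 20.9 = 39230.14 BTU/hr

39230.14 BTU/hr


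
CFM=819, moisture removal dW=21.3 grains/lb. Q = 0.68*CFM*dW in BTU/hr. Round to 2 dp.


Q = 0.68 * 819 * 21.3 = 11862.40 BTU/hr

11862.40 BTU/hr


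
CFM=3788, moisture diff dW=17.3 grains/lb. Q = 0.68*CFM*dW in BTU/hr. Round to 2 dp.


Q = 0.68 * 3788 * 17.3 = 44562.03 BTU/hr

44562.03 BTU/hr


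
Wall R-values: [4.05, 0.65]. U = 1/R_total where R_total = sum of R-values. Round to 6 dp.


R_total = 4.05 + 0.65 = 4.70
U = 1/4.70 = 0.212766

0.212766


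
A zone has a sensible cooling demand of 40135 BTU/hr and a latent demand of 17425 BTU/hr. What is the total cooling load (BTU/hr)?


Qt = 40135 + 17425 = 57560 BTU/hr

57560 BTU/hr


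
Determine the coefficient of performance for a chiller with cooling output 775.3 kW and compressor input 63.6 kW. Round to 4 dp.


COP = 775.3 / 63.6 = 12.1903

12.1903


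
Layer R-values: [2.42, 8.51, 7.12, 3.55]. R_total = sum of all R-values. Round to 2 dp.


R_total = 2.42 + 8.51 + 7.12 + 3.55 = 21.60

21.60


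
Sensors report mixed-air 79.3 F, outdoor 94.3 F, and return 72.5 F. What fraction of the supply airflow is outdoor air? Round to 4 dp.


frac = (79.3 - 72.5) / (94.3 - 72.5) = 0.3119

0.3119


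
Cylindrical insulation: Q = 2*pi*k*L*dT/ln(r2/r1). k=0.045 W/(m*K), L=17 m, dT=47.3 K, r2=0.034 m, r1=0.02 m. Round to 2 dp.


Q = 2*pi*0.045*17*47.3/ln(0.034/0.02) = 428.46 W

428.46 W


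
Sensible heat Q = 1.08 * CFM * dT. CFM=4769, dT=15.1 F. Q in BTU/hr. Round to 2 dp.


Q = 1.08 * 4769 * 15.1 = 77772.85 BTU/hr

77772.85 BTU/hr


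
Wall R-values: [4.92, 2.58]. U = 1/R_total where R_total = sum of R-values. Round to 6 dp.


R_total = 4.92 + 2.58 = 7.50
U = 1/7.50 = 0.133333

0.133333


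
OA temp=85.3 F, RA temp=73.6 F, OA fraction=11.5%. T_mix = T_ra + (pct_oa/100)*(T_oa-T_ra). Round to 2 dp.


T_mix = 73.6 + (11.5/100)*(85.3-73.6) = 74.95 F

74.95 F


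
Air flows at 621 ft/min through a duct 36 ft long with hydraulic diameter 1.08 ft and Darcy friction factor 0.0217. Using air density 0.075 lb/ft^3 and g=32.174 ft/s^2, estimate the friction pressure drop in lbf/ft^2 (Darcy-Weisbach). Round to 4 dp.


v_fps = 621/60 = 10.35 ft/s
dp = 0.0217*(36/1.08)*0.075*10.35^2/(2*32.174) = 0.0903 lbf/ft^2

0.0903 lbf/ft^2


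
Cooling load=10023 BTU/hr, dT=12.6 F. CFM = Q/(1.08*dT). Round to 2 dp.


CFM = 10023 / (1.08 * 12.6) = 736.55

736.55 CFM


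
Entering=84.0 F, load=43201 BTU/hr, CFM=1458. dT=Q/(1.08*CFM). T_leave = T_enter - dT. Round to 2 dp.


dT = 43201/(1.08*1458) = 27.4355
T_leave = 84.0 - 27.4355 = 56.56 F

56.56 F


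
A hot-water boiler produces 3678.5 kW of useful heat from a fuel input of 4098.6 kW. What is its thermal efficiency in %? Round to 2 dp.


eta = (3678.5/4098.6)*100 = 89.75 %

89.75 %


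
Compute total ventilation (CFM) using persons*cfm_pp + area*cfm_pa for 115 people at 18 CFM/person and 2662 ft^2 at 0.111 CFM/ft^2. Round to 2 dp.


Total = 115*18 + 2662*0.111 = 2365.48 CFM

2365.48 CFM


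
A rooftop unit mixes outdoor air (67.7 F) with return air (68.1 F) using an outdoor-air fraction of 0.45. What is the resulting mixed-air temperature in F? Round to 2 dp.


T_mix = 0.45*67.7 + 0.55*68.1 = 67.92 F

67.92 F


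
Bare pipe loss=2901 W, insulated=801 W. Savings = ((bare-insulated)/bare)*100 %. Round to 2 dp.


Savings = ((2901-801)/2901)*100 = 72.39 %

72.39 %


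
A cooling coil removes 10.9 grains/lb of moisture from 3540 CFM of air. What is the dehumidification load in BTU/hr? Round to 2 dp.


Q = 0.68 * 3540 * 10.9 = 26238.48 BTU/hr

26238.48 BTU/hr


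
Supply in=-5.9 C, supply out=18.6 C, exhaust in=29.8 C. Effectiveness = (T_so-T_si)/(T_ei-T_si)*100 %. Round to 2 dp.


eff = (18.6-(-5.9))/(29.8-(-5.9))*100 = 68.63 %

68.63 %


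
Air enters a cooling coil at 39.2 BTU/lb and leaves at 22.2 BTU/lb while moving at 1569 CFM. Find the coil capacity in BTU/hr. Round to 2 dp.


Q = 4.5 * 1569 * (39.2 - 22.2) = 120028.50 BTU/hr

120028.50 BTU/hr


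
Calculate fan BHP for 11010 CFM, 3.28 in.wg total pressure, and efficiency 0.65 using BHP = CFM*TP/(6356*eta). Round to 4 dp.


BHP = 11010 * 3.28 / (6356 * 0.65) = 8.7411 hp

8.7411 hp


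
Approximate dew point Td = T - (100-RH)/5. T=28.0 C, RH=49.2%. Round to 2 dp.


Td = 28.0 - (100-49.2)/5 = 17.84 C

17.84 C


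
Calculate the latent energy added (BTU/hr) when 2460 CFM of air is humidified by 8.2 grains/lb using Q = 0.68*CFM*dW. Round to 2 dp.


Q = 0.68 * 2460 * 8.2 = 13716.96 BTU/hr

13716.96 BTU/hr


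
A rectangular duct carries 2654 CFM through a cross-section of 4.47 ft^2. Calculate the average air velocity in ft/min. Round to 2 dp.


V = 2654 / 4.47 = 593.74 ft/min

593.74 ft/min


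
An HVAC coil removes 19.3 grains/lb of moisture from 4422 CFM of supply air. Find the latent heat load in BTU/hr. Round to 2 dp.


Q = 0.68 * 4422 * 19.3 = 58034.33 BTU/hr

58034.33 BTU/hr


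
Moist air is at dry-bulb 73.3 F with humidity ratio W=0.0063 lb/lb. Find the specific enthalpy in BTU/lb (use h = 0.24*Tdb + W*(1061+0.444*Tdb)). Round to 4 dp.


h = 0.24*73.3 + 0.0063*(1061+0.444*73.3) = 24.4813 BTU/lb

24.4813 BTU/lb


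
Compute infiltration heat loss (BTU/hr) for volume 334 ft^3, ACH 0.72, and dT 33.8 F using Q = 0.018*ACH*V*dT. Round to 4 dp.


Q = 0.018 * 0.72 * 334 * 33.8 = 146.3080 BTU/hr

146.3080 BTU/hr


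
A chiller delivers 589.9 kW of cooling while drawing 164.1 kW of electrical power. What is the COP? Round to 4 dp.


COP = 589.9 / 164.1 = 3.5948

3.5948


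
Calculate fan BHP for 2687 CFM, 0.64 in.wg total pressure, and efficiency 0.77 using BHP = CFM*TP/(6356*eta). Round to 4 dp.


BHP = 2687 * 0.64 / (6356 * 0.77) = 0.3514 hp

0.3514 hp


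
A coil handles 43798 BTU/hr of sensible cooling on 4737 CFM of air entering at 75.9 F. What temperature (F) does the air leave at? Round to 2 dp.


dT = 43798/(1.08*4737) = 8.5611
T_leave = 75.9 - 8.5611 = 67.34 F

67.34 F


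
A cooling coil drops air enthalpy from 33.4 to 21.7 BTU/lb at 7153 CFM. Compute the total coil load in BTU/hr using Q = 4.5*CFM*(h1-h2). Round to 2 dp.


Q = 4.5 * 7153 * (33.4 - 21.7) = 376605.45 BTU/hr

376605.45 BTU/hr


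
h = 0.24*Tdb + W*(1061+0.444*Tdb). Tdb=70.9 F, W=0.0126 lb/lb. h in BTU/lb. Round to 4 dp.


h = 0.24*70.9 + 0.0126*(1061+0.444*70.9) = 30.7812 BTU/lb

30.7812 BTU/lb


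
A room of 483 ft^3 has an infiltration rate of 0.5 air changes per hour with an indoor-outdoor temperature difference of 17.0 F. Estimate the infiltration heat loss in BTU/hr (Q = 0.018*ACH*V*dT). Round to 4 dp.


Q = 0.018 * 0.5 * 483 * 17.0 = 73.8990 BTU/hr

73.8990 BTU/hr


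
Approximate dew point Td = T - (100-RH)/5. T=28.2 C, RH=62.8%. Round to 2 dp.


Td = 28.2 - (100-62.8)/5 = 20.76 C

20.76 C


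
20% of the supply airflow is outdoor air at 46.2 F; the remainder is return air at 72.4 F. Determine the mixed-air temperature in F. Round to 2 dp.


T_mix = 0.2*46.2 + 0.8*72.4 = 67.16 F

67.16 F


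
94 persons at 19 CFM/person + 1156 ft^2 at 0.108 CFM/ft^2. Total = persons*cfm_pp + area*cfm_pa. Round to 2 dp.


Total = 94*19 + 1156*0.108 = 1910.85 CFM

1910.85 CFM


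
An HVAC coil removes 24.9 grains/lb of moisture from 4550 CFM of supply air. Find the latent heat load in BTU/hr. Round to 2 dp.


Q = 0.68 * 4550 * 24.9 = 77040.60 BTU/hr

77040.60 BTU/hr


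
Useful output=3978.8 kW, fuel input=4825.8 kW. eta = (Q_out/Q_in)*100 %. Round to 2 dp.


eta = (3978.8/4825.8)*100 = 82.45 %

82.45 %


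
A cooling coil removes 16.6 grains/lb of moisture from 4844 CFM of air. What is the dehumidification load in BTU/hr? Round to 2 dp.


Q = 0.68 * 4844 * 16.6 = 54679.07 BTU/hr

54679.07 BTU/hr


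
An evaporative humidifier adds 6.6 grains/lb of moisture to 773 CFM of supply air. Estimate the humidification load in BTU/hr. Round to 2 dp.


Q = 0.68 * 773 * 6.6 = 3469.22 BTU/hr

3469.22 BTU/hr


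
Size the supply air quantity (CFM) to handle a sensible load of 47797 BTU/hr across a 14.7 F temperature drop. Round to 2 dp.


CFM = 47797 / (1.08 * 14.7) = 3010.64

3010.64 CFM


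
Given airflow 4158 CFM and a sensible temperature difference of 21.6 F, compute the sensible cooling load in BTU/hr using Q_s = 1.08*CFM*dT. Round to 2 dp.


Q = 1.08 * 4158 * 21.6 = 96997.82 BTU/hr

96997.82 BTU/hr


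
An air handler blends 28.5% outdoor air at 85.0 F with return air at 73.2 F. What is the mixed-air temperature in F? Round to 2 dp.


T_mix = 73.2 + (28.5/100)*(85.0-73.2) = 76.56 F

76.56 F


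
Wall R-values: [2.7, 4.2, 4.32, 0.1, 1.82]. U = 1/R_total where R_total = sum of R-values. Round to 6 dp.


R_total = 2.7 + 4.2 + 4.32 + 0.1 + 1.82 = 13.14
U = 1/13.14 = 0.076104

0.076104


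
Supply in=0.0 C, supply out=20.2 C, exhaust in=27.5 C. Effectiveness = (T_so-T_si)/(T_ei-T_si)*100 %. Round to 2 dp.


eff = (20.2-0.0)/(27.5-0.0)*100 = 73.45 %

73.45 %


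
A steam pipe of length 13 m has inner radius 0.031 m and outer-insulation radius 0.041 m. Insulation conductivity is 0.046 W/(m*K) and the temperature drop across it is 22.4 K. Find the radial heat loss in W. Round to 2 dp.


Q = 2*pi*0.046*13*22.4/ln(0.041/0.031) = 301.03 W

301.03 W


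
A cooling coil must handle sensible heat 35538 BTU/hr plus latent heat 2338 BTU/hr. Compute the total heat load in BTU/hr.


Qt = 35538 + 2338 = 37876 BTU/hr

37876 BTU/hr


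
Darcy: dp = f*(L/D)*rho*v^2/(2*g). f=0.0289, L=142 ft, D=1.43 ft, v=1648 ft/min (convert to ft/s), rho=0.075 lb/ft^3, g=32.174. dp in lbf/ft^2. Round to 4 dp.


v_fps = 1648/60 = 27.4667 ft/s
dp = 0.0289*(142/1.43)*0.075*27.4667^2/(2*32.174) = 2.5234 lbf/ft^2

2.5234 lbf/ft^2


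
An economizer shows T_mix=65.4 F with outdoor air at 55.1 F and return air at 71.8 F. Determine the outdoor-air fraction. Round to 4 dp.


frac = (65.4 - 71.8) / (55.1 - 71.8) = 0.3832

0.3832


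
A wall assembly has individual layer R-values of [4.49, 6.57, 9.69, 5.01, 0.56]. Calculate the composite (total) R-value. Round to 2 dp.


R_total = 4.49 + 6.57 + 9.69 + 5.01 + 0.56 = 26.32

26.32


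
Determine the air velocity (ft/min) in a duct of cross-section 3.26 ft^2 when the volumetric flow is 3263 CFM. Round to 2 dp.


V = 3263 / 3.26 = 1000.92 ft/min

1000.92 ft/min


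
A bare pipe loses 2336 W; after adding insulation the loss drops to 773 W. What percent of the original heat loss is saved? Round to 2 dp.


Savings = ((2336-773)/2336)*100 = 66.91 %

66.91 %


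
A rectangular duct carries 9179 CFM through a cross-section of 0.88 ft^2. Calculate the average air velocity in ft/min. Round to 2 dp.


V = 9179 / 0.88 = 10430.68 ft/min

10430.68 ft/min


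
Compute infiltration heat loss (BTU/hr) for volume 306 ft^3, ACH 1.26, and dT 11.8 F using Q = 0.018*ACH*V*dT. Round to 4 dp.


Q = 0.018 * 1.26 * 306 * 11.8 = 81.8929 BTU/hr

81.8929 BTU/hr


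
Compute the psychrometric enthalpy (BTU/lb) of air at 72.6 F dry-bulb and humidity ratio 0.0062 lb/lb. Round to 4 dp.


h = 0.24*72.6 + 0.0062*(1061+0.444*72.6) = 24.2021 BTU/lb

24.2021 BTU/lb


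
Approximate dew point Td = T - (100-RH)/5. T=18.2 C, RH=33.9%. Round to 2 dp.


Td = 18.2 - (100-33.9)/5 = 4.98 C

4.98 C


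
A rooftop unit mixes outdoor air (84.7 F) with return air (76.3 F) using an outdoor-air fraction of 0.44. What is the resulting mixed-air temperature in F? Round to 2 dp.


T_mix = 0.44*84.7 + 0.56*76.3 = 80.00 F

80.00 F


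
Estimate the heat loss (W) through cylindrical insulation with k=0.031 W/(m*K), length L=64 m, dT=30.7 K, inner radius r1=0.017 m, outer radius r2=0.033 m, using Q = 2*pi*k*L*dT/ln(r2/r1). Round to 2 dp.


Q = 2*pi*0.031*64*30.7/ln(0.033/0.017) = 576.97 W

576.97 W


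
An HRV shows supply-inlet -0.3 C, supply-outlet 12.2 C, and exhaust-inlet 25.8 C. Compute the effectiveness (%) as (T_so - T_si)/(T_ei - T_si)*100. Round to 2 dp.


eff = (12.2-(-0.3))/(25.8-(-0.3))*100 = 47.89 %

47.89 %


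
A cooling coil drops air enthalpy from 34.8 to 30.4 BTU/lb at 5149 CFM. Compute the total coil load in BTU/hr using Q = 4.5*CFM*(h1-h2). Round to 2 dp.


Q = 4.5 * 5149 * (34.8 - 30.4) = 101950.20 BTU/hr

101950.20 BTU/hr


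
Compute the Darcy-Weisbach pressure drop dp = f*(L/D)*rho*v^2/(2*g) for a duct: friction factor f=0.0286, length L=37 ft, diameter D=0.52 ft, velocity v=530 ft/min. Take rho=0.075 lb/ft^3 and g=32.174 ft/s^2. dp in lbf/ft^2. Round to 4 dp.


v_fps = 530/60 = 8.8333 ft/s
dp = 0.0286*(37/0.52)*0.075*8.8333^2/(2*32.174) = 0.1851 lbf/ft^2

0.1851 lbf/ft^2


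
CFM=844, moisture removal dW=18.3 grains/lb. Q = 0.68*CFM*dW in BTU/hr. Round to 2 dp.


Q = 0.68 * 844 * 18.3 = 10502.74 BTU/hr

10502.74 BTU/hr


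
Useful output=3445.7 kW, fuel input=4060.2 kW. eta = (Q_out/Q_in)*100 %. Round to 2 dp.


eta = (3445.7/4060.2)*100 = 84.87 %

84.87 %


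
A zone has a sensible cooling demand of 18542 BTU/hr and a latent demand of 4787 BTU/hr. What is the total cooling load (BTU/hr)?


Qt = 18542 + 4787 = 23329 BTU/hr

23329 BTU/hr


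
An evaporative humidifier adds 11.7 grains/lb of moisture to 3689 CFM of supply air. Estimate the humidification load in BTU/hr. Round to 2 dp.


Q = 0.68 * 3689 * 11.7 = 29349.68 BTU/hr

29349.68 BTU/hr


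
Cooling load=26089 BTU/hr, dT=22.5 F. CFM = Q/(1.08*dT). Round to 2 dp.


CFM = 26089 / (1.08 * 22.5) = 1073.62

1073.62 CFM


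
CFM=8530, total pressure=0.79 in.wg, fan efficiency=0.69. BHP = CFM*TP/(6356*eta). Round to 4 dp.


BHP = 8530 * 0.79 / (6356 * 0.69) = 1.5365 hp

1.5365 hp


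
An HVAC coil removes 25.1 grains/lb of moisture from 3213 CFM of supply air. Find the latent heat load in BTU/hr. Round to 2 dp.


Q = 0.68 * 3213 * 25.1 = 54839.48 BTU/hr

54839.48 BTU/hr


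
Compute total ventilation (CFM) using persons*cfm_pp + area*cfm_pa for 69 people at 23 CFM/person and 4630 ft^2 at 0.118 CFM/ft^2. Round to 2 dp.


Total = 69*23 + 4630*0.118 = 2133.34 CFM

2133.34 CFM


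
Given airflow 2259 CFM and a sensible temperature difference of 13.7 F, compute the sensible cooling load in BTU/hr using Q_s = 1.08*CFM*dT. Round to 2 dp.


Q = 1.08 * 2259 * 13.7 = 33424.16 BTU/hr

33424.16 BTU/hr


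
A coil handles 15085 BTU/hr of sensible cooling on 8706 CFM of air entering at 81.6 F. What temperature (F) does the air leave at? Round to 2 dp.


dT = 15085/(1.08*8706) = 1.6044
T_leave = 81.6 - 1.6044 = 80.00 F

80.00 F


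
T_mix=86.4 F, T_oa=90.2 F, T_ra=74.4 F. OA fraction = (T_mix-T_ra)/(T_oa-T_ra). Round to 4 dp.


frac = (86.4 - 74.4) / (90.2 - 74.4) = 0.7595

0.7595


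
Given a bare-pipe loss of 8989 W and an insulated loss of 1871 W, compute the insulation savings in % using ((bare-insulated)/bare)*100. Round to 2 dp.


Savings = ((8989-1871)/8989)*100 = 79.19 %

79.19 %


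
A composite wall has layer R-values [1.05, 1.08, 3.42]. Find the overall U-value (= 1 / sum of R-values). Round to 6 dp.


R_total = 1.05 + 1.08 + 3.42 = 5.55
U = 1/5.55 = 0.180180

0.180180


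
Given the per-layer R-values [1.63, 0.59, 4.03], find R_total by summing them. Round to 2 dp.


R_total = 1.63 + 0.59 + 4.03 = 6.25

6.25


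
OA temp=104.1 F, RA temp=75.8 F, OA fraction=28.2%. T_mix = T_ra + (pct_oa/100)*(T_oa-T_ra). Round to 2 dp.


T_mix = 75.8 + (28.2/100)*(104.1-75.8) = 83.78 F

83.78 F


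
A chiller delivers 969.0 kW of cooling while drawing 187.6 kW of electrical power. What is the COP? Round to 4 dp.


COP = 969.0 / 187.6 = 5.1652

5.1652


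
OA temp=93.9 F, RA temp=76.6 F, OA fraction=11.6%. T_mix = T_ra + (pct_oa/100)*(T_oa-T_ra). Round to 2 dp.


T_mix = 76.6 + (11.6/100)*(93.9-76.6) = 78.61 F

78.61 F


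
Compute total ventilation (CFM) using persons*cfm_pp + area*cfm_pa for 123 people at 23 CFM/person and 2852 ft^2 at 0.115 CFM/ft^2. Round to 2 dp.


Total = 123*23 + 2852*0.115 = 3156.98 CFM

3156.98 CFM


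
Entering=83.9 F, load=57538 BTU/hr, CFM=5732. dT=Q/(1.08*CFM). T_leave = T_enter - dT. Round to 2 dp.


dT = 57538/(1.08*5732) = 9.2945
T_leave = 83.9 - 9.2945 = 74.61 F

74.61 F


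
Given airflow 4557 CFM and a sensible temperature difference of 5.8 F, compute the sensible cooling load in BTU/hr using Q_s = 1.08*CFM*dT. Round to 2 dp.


Q = 1.08 * 4557 * 5.8 = 28545.05 BTU/hr

28545.05 BTU/hr


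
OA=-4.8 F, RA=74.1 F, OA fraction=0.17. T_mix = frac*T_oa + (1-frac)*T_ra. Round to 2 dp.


T_mix = 0.17*(-4.8) + 0.83*74.1 = 60.69 F

60.69 F


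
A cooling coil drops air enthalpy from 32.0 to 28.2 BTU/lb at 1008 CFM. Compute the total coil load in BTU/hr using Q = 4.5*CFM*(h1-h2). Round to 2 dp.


Q = 4.5 * 1008 * (32.0 - 28.2) = 17236.80 BTU/hr

17236.80 BTU/hr


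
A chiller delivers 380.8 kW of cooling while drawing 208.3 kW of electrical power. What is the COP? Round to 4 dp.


COP = 380.8 / 208.3 = 1.8281

1.8281


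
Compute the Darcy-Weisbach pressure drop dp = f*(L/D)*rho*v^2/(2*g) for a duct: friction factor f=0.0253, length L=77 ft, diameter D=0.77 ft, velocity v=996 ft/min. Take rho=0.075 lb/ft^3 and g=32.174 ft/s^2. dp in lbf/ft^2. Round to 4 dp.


v_fps = 996/60 = 16.6 ft/s
dp = 0.0253*(77/0.77)*0.075*16.6^2/(2*32.174) = 0.8126 lbf/ft^2

0.8126 lbf/ft^2


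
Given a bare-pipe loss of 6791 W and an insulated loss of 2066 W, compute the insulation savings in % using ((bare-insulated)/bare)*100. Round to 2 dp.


Savings = ((6791-2066)/6791)*100 = 69.58 %

69.58 %


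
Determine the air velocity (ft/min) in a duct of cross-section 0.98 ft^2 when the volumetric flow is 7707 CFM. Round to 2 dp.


V = 7707 / 0.98 = 7864.29 ft/min

7864.29 ft/min


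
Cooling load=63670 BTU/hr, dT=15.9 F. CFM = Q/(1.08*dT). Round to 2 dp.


CFM = 63670 / (1.08 * 15.9) = 3707.78

3707.78 CFM


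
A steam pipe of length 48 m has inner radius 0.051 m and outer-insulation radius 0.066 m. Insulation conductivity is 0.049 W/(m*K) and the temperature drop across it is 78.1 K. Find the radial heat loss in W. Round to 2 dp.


Q = 2*pi*0.049*48*78.1/ln(0.066/0.051) = 4476.48 W

4476.48 W


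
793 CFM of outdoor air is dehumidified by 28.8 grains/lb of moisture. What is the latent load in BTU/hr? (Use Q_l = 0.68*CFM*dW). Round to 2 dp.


Q = 0.68 * 793 * 28.8 = 15530.11 BTU/hr

15530.11 BTU/hr


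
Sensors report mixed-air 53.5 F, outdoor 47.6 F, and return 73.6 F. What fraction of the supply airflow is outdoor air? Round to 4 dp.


frac = (53.5 - 73.6) / (47.6 - 73.6) = 0.7731

0.7731


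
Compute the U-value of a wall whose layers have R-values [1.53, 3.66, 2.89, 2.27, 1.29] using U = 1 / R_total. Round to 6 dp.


R_total = 1.53 + 3.66 + 2.89 + 2.27 + 1.29 = 11.64
U = 1/11.64 = 0.085911

0.085911


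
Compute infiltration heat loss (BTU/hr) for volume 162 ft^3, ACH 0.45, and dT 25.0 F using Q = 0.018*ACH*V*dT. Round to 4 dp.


Q = 0.018 * 0.45 * 162 * 25.0 = 32.8050 BTU/hr

32.8050 BTU/hr


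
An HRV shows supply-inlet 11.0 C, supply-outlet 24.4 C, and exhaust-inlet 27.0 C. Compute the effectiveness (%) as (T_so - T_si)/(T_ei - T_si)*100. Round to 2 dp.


eff = (24.4-11.0)/(27.0-11.0)*100 = 83.75 %

83.75 %


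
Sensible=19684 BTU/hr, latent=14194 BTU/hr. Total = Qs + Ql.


Qt = 19684 + 14194 = 33878 BTU/hr

33878 BTU/hr


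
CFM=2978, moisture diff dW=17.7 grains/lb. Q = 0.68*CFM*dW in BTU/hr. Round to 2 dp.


Q = 0.68 * 2978 * 17.7 = 35843.21 BTU/hr

35843.21 BTU/hr


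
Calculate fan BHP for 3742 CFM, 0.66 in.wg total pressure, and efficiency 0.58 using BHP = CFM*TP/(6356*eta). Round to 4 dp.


BHP = 3742 * 0.66 / (6356 * 0.58) = 0.6699 hp

0.6699 hp


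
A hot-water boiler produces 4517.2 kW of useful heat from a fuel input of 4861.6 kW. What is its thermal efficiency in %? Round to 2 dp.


eta = (4517.2/4861.6)*100 = 92.92 %

92.92 %


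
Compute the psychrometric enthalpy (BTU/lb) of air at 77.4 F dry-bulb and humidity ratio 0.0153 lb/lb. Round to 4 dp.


h = 0.24*77.4 + 0.0153*(1061+0.444*77.4) = 35.3351 BTU/lb

35.3351 BTU/lb


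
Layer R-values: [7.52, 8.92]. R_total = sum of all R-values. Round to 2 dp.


R_total = 7.52 + 8.92 = 16.44

16.44


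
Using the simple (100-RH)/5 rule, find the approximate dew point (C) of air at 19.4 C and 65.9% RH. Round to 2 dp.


Td = 19.4 - (100-65.9)/5 = 12.58 C

12.58 C


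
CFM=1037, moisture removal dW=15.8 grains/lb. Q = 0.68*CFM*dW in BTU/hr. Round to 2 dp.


Q = 0.68 * 1037 * 15.8 = 11141.53 BTU/hr

11141.53 BTU/hr


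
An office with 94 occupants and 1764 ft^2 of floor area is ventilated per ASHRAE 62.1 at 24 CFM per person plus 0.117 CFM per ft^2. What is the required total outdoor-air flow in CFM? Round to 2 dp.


Total = 94*24 + 1764*0.117 = 2462.39 CFM

2462.39 CFM


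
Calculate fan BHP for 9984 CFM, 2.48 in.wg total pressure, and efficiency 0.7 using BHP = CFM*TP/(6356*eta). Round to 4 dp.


BHP = 9984 * 2.48 / (6356 * 0.7) = 5.5651 hp

5.5651 hp


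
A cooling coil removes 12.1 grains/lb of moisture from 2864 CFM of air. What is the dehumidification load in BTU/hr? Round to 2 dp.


Q = 0.68 * 2864 * 12.1 = 23564.99 BTU/hr

23564.99 BTU/hr


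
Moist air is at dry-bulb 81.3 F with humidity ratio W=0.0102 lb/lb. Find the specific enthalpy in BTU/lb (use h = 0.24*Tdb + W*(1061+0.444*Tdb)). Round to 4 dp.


h = 0.24*81.3 + 0.0102*(1061+0.444*81.3) = 30.7024 BTU/lb

30.7024 BTU/lb


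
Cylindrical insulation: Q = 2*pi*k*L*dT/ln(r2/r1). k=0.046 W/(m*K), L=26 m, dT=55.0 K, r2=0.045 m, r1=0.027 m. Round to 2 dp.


Q = 2*pi*0.046*26*55.0/ln(0.045/0.027) = 809.10 W

809.10 W


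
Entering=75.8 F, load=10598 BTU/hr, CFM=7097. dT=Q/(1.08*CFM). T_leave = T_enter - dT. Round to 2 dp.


dT = 10598/(1.08*7097) = 1.3827
T_leave = 75.8 - 1.3827 = 74.42 F

74.42 F


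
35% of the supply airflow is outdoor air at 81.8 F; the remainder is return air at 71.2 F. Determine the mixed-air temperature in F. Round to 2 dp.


T_mix = 0.35*81.8 + 0.65*71.2 = 74.91 F

74.91 F


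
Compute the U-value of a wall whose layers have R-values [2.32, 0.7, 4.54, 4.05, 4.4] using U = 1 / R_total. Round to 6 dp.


R_total = 2.32 + 0.7 + 4.54 + 4.05 + 4.4 = 16.01
U = 1/16.01 = 0.062461

0.062461


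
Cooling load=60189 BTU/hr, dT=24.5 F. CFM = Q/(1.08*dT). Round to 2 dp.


CFM = 60189 / (1.08 * 24.5) = 2274.72

2274.72 CFM


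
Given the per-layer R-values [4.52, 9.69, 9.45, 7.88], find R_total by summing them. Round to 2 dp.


R_total = 4.52 + 9.69 + 9.45 + 7.88 = 31.54

31.54


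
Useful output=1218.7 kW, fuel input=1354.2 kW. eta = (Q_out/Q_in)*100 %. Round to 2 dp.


eta = (1218.7/1354.2)*100 = 89.99 %

89.99 %


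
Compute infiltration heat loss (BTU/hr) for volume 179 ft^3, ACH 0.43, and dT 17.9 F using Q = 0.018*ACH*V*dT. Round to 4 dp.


Q = 0.018 * 0.43 * 179 * 17.9 = 24.7997 BTU/hr

24.7997 BTU/hr


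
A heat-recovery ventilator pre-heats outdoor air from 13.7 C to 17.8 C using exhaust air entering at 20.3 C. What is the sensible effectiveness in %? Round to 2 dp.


eff = (17.8-13.7)/(20.3-13.7)*100 = 62.12 %

62.12 %


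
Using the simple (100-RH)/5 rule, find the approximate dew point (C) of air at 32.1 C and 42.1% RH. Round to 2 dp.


Td = 32.1 - (100-42.1)/5 = 20.52 C

20.52 C


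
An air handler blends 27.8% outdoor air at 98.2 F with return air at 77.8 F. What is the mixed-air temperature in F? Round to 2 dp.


T_mix = 77.8 + (27.8/100)*(98.2-77.8) = 83.47 F

83.47 F


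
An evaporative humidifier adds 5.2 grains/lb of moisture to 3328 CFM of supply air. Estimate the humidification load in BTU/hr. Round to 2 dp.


Q = 0.68 * 3328 * 5.2 = 11767.81 BTU/hr

11767.81 BTU/hr


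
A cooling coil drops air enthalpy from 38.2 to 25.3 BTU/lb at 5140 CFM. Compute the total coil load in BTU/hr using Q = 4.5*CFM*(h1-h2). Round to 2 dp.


Q = 4.5 * 5140 * (38.2 - 25.3) = 298377.00 BTU/hr

298377.00 BTU/hr


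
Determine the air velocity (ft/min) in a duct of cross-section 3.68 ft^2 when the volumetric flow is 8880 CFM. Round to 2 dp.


V = 8880 / 3.68 = 2413.04 ft/min

2413.04 ft/min


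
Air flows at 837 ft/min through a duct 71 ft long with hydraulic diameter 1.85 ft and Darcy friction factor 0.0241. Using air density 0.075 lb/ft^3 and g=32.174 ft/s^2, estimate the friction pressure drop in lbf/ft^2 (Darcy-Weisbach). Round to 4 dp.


v_fps = 837/60 = 13.95 ft/s
dp = 0.0241*(71/1.85)*0.075*13.95^2/(2*32.174) = 0.2098 lbf/ft^2

0.2098 lbf/ft^2


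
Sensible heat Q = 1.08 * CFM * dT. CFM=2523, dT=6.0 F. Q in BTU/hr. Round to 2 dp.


Q = 1.08 * 2523 * 6.0 = 16349.04 BTU/hr

16349.04 BTU/hr


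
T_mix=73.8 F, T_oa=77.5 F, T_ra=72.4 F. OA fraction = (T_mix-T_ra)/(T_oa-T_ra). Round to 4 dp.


frac = (73.8 - 72.4) / (77.5 - 72.4) = 0.2745

0.2745


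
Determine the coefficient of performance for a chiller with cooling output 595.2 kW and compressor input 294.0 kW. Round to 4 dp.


COP = 595.2 / 294.0 = 2.0245

2.0245


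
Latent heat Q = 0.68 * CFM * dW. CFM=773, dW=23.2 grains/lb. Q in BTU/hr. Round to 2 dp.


Q = 0.68 * 773 * 23.2 = 12194.85 BTU/hr

12194.85 BTU/hr


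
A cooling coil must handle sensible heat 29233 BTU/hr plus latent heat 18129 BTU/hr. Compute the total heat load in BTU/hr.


Qt = 29233 + 18129 = 47362 BTU/hr

47362 BTU/hr


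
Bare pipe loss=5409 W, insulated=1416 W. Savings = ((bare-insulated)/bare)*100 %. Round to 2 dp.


Savings = ((5409-1416)/5409)*100 = 73.82 %

73.82 %


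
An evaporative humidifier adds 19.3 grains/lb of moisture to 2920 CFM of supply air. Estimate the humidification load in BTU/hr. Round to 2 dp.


Q = 0.68 * 2920 * 19.3 = 38322.08 BTU/hr

38322.08 BTU/hr


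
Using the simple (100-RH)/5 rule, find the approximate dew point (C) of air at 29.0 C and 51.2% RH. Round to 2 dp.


Td = 29.0 - (100-51.2)/5 = 19.24 C

19.24 C


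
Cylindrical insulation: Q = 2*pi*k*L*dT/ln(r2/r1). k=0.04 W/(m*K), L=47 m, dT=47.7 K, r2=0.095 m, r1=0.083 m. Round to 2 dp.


Q = 2*pi*0.04*47*47.7/ln(0.095/0.083) = 4172.59 W

4172.59 W


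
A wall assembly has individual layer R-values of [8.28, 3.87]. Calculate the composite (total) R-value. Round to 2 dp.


R_total = 8.28 + 3.87 = 12.15

12.15


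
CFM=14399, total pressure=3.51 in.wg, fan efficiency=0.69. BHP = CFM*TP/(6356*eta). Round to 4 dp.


BHP = 14399 * 3.51 / (6356 * 0.69) = 11.5241 hp

11.5241 hp


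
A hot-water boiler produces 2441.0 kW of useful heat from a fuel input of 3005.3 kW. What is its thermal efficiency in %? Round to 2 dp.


eta = (2441.0/3005.3)*100 = 81.22 %

81.22 %


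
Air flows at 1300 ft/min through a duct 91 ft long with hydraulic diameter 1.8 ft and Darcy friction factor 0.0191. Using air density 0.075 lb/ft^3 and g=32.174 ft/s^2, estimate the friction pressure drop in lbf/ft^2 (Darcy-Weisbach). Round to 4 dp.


v_fps = 1300/60 = 21.6667 ft/s
dp = 0.0191*(91/1.8)*0.075*21.6667^2/(2*32.174) = 0.5283 lbf/ft^2

0.5283 lbf/ft^2


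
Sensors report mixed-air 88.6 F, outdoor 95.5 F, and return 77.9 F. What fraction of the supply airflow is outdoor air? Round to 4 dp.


frac = (88.6 - 77.9) / (95.5 - 77.9) = 0.6080

0.6080


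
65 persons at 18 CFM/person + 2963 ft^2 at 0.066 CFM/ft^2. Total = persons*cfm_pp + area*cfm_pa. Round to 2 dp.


Total = 65*18 + 2963*0.066 = 1365.56 CFM

1365.56 CFM


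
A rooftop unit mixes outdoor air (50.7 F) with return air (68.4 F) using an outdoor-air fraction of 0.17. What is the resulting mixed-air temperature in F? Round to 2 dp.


T_mix = 0.17*50.7 + 0.83*68.4 = 65.39 F

65.39 F


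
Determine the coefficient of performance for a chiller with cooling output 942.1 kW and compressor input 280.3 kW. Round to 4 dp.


COP = 942.1 / 280.3 = 3.3610

3.3610


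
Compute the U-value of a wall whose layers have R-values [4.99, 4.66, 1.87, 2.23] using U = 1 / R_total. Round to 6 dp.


R_total = 4.99 + 4.66 + 1.87 + 2.23 = 13.75
U = 1/13.75 = 0.072727

0.072727


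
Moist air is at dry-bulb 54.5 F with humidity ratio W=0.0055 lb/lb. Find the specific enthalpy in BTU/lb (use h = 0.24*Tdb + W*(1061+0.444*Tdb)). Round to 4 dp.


h = 0.24*54.5 + 0.0055*(1061+0.444*54.5) = 19.0486 BTU/lb

19.0486 BTU/lb


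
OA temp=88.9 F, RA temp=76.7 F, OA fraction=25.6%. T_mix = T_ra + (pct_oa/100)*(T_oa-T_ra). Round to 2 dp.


T_mix = 76.7 + (25.6/100)*(88.9-76.7) = 79.82 F

79.82 F


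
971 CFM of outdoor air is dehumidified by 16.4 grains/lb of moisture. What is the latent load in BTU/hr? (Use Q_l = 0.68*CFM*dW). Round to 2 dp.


Q = 0.68 * 971 * 16.4 = 10828.59 BTU/hr

10828.59 BTU/hr


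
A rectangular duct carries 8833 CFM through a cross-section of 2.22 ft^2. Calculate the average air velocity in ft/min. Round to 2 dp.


V = 8833 / 2.22 = 3978.83 ft/min

3978.83 ft/min


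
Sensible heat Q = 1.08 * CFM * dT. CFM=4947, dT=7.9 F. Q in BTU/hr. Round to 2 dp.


Q = 1.08 * 4947 * 7.9 = 42207.80 BTU/hr

42207.80 BTU/hr


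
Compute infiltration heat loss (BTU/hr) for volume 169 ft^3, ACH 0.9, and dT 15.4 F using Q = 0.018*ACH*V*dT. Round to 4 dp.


Q = 0.018 * 0.9 * 169 * 15.4 = 42.1621 BTU/hr

42.1621 BTU/hr


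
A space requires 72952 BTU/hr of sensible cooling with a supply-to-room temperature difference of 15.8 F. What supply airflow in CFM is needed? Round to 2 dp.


CFM = 72952 / (1.08 * 15.8) = 4275.20

4275.20 CFM


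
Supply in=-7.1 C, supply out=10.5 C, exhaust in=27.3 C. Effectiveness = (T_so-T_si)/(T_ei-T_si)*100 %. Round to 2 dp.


eff = (10.5-(-7.1))/(27.3-(-7.1))*100 = 51.16 %

51.16 %


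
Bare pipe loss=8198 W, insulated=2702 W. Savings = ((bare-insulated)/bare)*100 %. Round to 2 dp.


Savings = ((8198-2702)/8198)*100 = 67.04 %

67.04 %
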